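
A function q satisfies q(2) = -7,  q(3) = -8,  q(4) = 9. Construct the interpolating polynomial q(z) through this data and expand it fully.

q(z) = 9z^2 - 46z + 49

Newton's divided differences:
q[2,3] = (-8 - (-7)) / (3 - 2) = -1
q[3,4] = (9 - (-8)) / (4 - 3) = 17
q[2,3,4] = (17 - (-1)) / (4 - 2) = 9
q(z) = -7 + (-1)·(z - 2) + 9·(z - 2)(z - 3)
Expanding: q(z) = 9z^2 - 46z + 49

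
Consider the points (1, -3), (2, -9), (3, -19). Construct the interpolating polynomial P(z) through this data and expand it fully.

P(z) = -2z^2 - 1

Newton's divided differences:
P[1,2] = (-9 - (-3)) / (2 - 1) = -6
P[2,3] = (-19 - (-9)) / (3 - 2) = -10
P[1,2,3] = (-10 - (-6)) / (3 - 1) = -2
P(z) = -3 + (-6)·(z - 1) + (-2)·(z - 1)(z - 2)
Expanding: P(z) = -2z^2 - 1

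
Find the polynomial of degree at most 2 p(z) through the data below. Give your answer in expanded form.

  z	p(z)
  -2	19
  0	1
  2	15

Newton's divided differences:
p[-2,0] = (1 - 19) / (0 - (-2)) = -9
p[0,2] = (15 - 1) / (2 - 0) = 7
p[-2,0,2] = (7 - (-9)) / (2 - (-2)) = 4
p(z) = 19 + (-9)·(z + 2) + 4·(z + 2)z
Expanding: p(z) = 4z^2 - z + 1

p(z) = 4z^2 - z + 1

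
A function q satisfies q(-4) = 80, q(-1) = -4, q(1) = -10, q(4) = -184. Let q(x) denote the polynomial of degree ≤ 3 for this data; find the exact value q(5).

Using Newton's divided-difference form:
q[-4,-1] = (-4 - 80) / (-1 - (-4)) = -28
q[-1,1] = (-10 - (-4)) / (1 - (-1)) = -3
q[1,4] = (-184 - (-10)) / (4 - 1) = -58
q[-4,-1,1] = (-3 - (-28)) / (1 - (-4)) = 5
q[-1,1,4] = (-58 - (-3)) / (4 - (-1)) = -11
q[-4,-1,1,4] = (-11 - 5) / (4 - (-4)) = -2
q(5) = 80 + (-28)·(9) + 5·(9)·(6) + (-2)·(9)·(6)·(4) = -334

-334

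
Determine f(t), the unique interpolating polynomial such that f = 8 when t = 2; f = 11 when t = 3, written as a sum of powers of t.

f(t) = 3t + 2

Build the Lagrange basis polynomials:
L_0(t) = (t - 3) / [-1] = -t + 3
L_1(t) = (t - 2) / [1] = t - 2
f(t) = 8·L_0 + 11·L_1
  8·L_0(t) = -8t + 24
  11·L_1(t) = 11t - 22
Adding term by term: 3t + 2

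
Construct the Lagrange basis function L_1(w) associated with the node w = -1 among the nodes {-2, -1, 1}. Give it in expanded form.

L_1(w) = -(1/2)w^2 - (1/2)w + 1

L_1(w) = (w + 2)(w - 1) / [(1)·(-2)]
       = (w^2 + w - 2) / (-2)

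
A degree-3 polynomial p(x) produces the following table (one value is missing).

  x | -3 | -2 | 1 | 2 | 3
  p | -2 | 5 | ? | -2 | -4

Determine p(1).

8/5

The 4 known values determine p uniquely (degree ≤ 3).
Evaluate each Lagrange basis at x = 1:
L_0(1) = (3)·(-1)·(-2)/[(-1)·(-5)·(-6)] = -1/5
L_1(1) = (4)·(-1)·(-2)/[(1)·(-4)·(-5)] = 2/5
L_2(1) = (4)·(3)·(-2)/[(5)·(4)·(-1)] = 6/5
L_3(1) = (4)·(3)·(-1)/[(6)·(5)·(1)] = -2/5
Sum: (-2)·(-1/5) + 5·(2/5) + (-2)·(6/5) + (-4)·(-2/5) = 8/5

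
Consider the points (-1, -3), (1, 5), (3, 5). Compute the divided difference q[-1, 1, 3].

-1

q[-1,1] = (5 - (-3)) / (1 - (-1)) = 4
q[1,3] = (5 - 5) / (3 - 1) = 0
q[-1,1,3] = (0 - 4) / (3 - (-1)) = -1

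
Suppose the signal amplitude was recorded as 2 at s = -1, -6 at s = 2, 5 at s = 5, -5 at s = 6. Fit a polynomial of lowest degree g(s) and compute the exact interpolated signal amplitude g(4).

Evaluate each Lagrange basis at s = 4:
L_0(4) = (2)·(-1)·(-2)/[(-3)·(-6)·(-7)] = -2/63
L_1(4) = (5)·(-1)·(-2)/[(3)·(-3)·(-4)] = 5/18
L_2(4) = (5)·(2)·(-2)/[(6)·(3)·(-1)] = 10/9
L_3(4) = (5)·(2)·(-1)/[(7)·(4)·(1)] = -5/14
Sum: 2·(-2/63) + (-6)·(5/18) + 5·(10/9) + (-5)·(-5/14) = 101/18

101/18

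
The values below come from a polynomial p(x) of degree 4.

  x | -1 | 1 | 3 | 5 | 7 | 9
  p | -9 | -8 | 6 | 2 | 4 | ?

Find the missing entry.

91

The 5 known values determine p uniquely (degree ≤ 4).
L_0(9) = (8)·(6)·(4)·(2)/[(-2)·(-4)·(-6)·(-8)] = 1
L_1(9) = (10)·(6)·(4)·(2)/[(2)·(-2)·(-4)·(-6)] = -5
L_2(9) = (10)·(8)·(4)·(2)/[(4)·(2)·(-2)·(-4)] = 10
L_3(9) = (10)·(8)·(6)·(2)/[(6)·(4)·(2)·(-2)] = -10
L_4(9) = (10)·(8)·(6)·(4)/[(8)·(6)·(4)·(2)] = 5
Sum: (-9)·(1) + (-8)·(-5) + 6·(10) + 2·(-10) + 4·(5) = 91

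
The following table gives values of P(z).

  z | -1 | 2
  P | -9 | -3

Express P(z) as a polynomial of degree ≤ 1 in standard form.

P(z) = 2z - 7

L_0(z) = (z - 2) / [-3] = -(1/3)z + 2/3
L_1(z) = (z + 1) / [3] = (1/3)z + 1/3
P(z) = (-9)·L_0 + (-3)·L_1
  (-9)·L_0(z) = 3z - 6
  (-3)·L_1(z) = -z - 1
Adding term by term: 2z - 7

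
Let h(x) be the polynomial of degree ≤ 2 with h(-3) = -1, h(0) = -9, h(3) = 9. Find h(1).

Using Newton's divided-difference form:
h[-3,0] = (-9 - (-1)) / (0 - (-3)) = -8/3
h[0,3] = (9 - (-9)) / (3 - 0) = 6
h[-3,0,3] = (6 - (-8/3)) / (3 - (-3)) = 13/9
h(1) = -1 + (-8/3)·(4) + (13/9)·(4)·(1) = -53/9

-53/9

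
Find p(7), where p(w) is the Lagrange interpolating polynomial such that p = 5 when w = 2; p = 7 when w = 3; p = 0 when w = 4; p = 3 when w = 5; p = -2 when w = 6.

-70

L_0(7) = (4)·(3)·(2)·(1)/[(-1)·(-2)·(-3)·(-4)] = 1
L_1(7) = (5)·(3)·(2)·(1)/[(1)·(-1)·(-2)·(-3)] = -5
L_2(7) = (5)·(4)·(2)·(1)/[(2)·(1)·(-1)·(-2)] = 10
L_3(7) = (5)·(4)·(3)·(1)/[(3)·(2)·(1)·(-1)] = -10
L_4(7) = (5)·(4)·(3)·(2)/[(4)·(3)·(2)·(1)] = 5
Sum: 5·(1) + 7·(-5) + 0 + 3·(-10) + (-2)·(5) = -70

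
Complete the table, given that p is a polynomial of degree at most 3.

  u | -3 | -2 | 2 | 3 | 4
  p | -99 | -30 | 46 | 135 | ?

300

The 4 known values determine p uniquely (degree ≤ 3).
Evaluate each Lagrange basis at u = 4:
L_0(4) = (6)·(2)·(1)/[(-1)·(-5)·(-6)] = -2/5
L_1(4) = (7)·(2)·(1)/[(1)·(-4)·(-5)] = 7/10
L_2(4) = (7)·(6)·(1)/[(5)·(4)·(-1)] = -21/10
L_3(4) = (7)·(6)·(2)/[(6)·(5)·(1)] = 14/5
Sum: (-99)·(-2/5) + (-30)·(7/10) + 46·(-21/10) + 135·(14/5) = 300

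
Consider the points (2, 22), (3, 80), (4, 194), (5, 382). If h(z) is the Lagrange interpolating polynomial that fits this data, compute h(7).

1052

Evaluate each Lagrange basis at z = 7:
L_0(7) = (4)·(3)·(2)/[(-1)·(-2)·(-3)] = -4
L_1(7) = (5)·(3)·(2)/[(1)·(-1)·(-2)] = 15
L_2(7) = (5)·(4)·(2)/[(2)·(1)·(-1)] = -20
L_3(7) = (5)·(4)·(3)/[(3)·(2)·(1)] = 10
Sum: 22·(-4) + 80·(15) + 194·(-20) + 382·(10) = 1052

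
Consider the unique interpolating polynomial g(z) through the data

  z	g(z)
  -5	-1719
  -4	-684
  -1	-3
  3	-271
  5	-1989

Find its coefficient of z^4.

-3

L_0(z) = (z + 4)(z + 1)(z - 3)(z - 5) / [320] = (1/320)z^4 - (3/320)z^3 - (21/320)z^2 + (43/320)z + 3/16
L_1(z) = (z + 5)(z + 1)(z - 3)(z - 5) / [-189] = -(1/189)z^4 + (2/189)z^3 + (4/27)z^2 - (50/189)z - 25/63
L_2(z) = (z + 5)(z + 4)(z - 3)(z - 5) / [288] = (1/288)z^4 + (1/288)z^3 - (37/288)z^2 - (25/288)z + 25/24
L_3(z) = (z + 5)(z + 4)(z + 1)(z - 5) / [-448] = -(1/448)z^4 - (5/448)z^3 + (3/64)z^2 + (125/448)z + 25/112
L_4(z) = (z + 5)(z + 4)(z + 1)(z - 3) / [1080] = (1/1080)z^4 + (7/1080)z^3 - (1/1080)z^2 - (67/1080)z - 1/18
g(z) = (-1719)·L_0 + (-684)·L_1 + (-3)·L_2 + (-271)·L_3 + (-1989)·L_4
Only the coefficient of z^4 is needed; take it from each L_i and combine:
(-1719)·(1/320) + (-684)·(-1/189) + (-3)·(1/288) + (-271)·(-1/448) + (-1989)·(1/1080) = -3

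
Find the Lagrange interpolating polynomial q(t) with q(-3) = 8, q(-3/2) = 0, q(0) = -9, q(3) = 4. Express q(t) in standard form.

Build the Lagrange basis polynomials:
L_0(t) = (t + 3/2)t(t - 3) / [-27] = -(1/27)t^3 + (1/18)t^2 + (1/6)t
L_1(t) = (t + 3)t(t - 3) / [81/8] = (8/81)t^3 - (8/9)t
L_2(t) = (t + 3)(t + 3/2)(t - 3) / [-27/2] = -(2/27)t^3 - (1/9)t^2 + (2/3)t + 1
L_3(t) = (t + 3)(t + 3/2)t / [81] = (1/81)t^3 + (1/18)t^2 + (1/18)t
q(t) = 8·L_0 + 0·L_1 + (-9)·L_2 + 4·L_3
  8·L_0(t) = -(8/27)t^3 + (4/9)t^2 + (4/3)t
  0·L_1(t) = 0
  (-9)·L_2(t) = (2/3)t^3 + t^2 - 6t - 9
  4·L_3(t) = (4/81)t^3 + (2/9)t^2 + (2/9)t
Adding term by term: (34/81)t^3 + (5/3)t^2 - (40/9)t - 9

q(t) = (34/81)t^3 + (5/3)t^2 - (40/9)t - 9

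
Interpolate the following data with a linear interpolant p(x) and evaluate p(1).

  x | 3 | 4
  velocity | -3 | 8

Evaluate each Lagrange basis at x = 1:
L_0(1) = (-3)/[(-1)] = 3
L_1(1) = (-2)/[(1)] = -2
Sum: (-3)·(3) + 8·(-2) = -25

-25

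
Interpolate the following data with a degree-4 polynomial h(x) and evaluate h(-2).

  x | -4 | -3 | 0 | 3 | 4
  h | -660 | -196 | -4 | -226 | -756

-36

Evaluate each Lagrange basis at x = -2:
L_0(-2) = (1)·(-2)·(-5)·(-6)/[(-1)·(-4)·(-7)·(-8)] = -15/56
L_1(-2) = (2)·(-2)·(-5)·(-6)/[(1)·(-3)·(-6)·(-7)] = 20/21
L_2(-2) = (2)·(1)·(-5)·(-6)/[(4)·(3)·(-3)·(-4)] = 5/12
L_3(-2) = (2)·(1)·(-2)·(-6)/[(7)·(6)·(3)·(-1)] = -4/21
L_4(-2) = (2)·(1)·(-2)·(-5)/[(8)·(7)·(4)·(1)] = 5/56
Sum: (-660)·(-15/56) + (-196)·(20/21) + (-4)·(5/12) + (-226)·(-4/21) + (-756)·(5/56) = -36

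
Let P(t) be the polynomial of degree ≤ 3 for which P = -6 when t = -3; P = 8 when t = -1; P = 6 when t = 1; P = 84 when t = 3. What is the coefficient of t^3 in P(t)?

L_0(t) = (t + 1)(t - 1)(t - 3) / [-48] = -(1/48)t^3 + (1/16)t^2 + (1/48)t - 1/16
L_1(t) = (t + 3)(t - 1)(t - 3) / [16] = (1/16)t^3 - (1/16)t^2 - (9/16)t + 9/16
L_2(t) = (t + 3)(t + 1)(t - 3) / [-16] = -(1/16)t^3 - (1/16)t^2 + (9/16)t + 9/16
L_3(t) = (t + 3)(t + 1)(t - 1) / [48] = (1/48)t^3 + (1/16)t^2 - (1/48)t - 1/16
P(t) = (-6)·L_0 + 8·L_1 + 6·L_2 + 84·L_3
Only the coefficient of t^3 is needed; take it from each L_i and combine:
(-6)·(-1/48) + 8·(1/16) + 6·(-1/16) + 84·(1/48) = 2

2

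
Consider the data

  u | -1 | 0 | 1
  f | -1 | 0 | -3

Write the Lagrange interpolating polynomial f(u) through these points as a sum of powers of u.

Build the Lagrange basis polynomials:
L_0(u) = u(u - 1) / [2] = (1/2)u^2 - (1/2)u
L_1(u) = (u + 1)(u - 1) / [-1] = -u^2 + 1
L_2(u) = (u + 1)u / [2] = (1/2)u^2 + (1/2)u
f(u) = (-1)·L_0 + 0·L_1 + (-3)·L_2
  (-1)·L_0(u) = -(1/2)u^2 + (1/2)u
  0·L_1(u) = 0
  (-3)·L_2(u) = -(3/2)u^2 - (3/2)u
Adding term by term: -2u^2 - u

f(u) = -2u^2 - u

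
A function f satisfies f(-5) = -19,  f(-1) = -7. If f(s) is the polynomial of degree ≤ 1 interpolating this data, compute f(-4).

-16

Evaluate each Lagrange basis at s = -4:
L_0(-4) = (-3)/[(-4)] = 3/4
L_1(-4) = (1)/[(4)] = 1/4
Sum: (-19)·(3/4) + (-7)·(1/4) = -16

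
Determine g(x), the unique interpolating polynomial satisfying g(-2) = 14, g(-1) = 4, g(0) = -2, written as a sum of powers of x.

g(x) = 2x^2 - 4x - 2

Build the Lagrange basis polynomials:
L_0(x) = (x + 1)x / [2] = (1/2)x^2 + (1/2)x
L_1(x) = (x + 2)x / [-1] = -x^2 - 2x
L_2(x) = (x + 2)(x + 1) / [2] = (1/2)x^2 + (3/2)x + 1
g(x) = 14·L_0 + 4·L_1 + (-2)·L_2
  14·L_0(x) = 7x^2 + 7x
  4·L_1(x) = -4x^2 - 8x
  (-2)·L_2(x) = -x^2 - 3x - 2
Adding term by term: 2x^2 - 4x - 2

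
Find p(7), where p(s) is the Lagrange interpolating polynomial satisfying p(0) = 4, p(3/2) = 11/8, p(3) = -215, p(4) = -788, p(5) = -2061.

Evaluate each Lagrange basis at s = 7:
L_0(7) = (11/2)·(4)·(3)·(2)/[(-3/2)·(-3)·(-4)·(-5)] = 22/15
L_1(7) = (7)·(4)·(3)·(2)/[(3/2)·(-3/2)·(-5/2)·(-7/2)] = -128/15
L_2(7) = (7)·(11/2)·(3)·(2)/[(3)·(3/2)·(-1)·(-2)] = 77/3
L_3(7) = (7)·(11/2)·(4)·(2)/[(4)·(5/2)·(1)·(-1)] = -154/5
L_4(7) = (7)·(11/2)·(4)·(3)/[(5)·(7/2)·(2)·(1)] = 66/5
Sum: 4·(22/15) + 11/8·(-128/15) + (-215)·(77/3) + (-788)·(-154/5) + (-2061)·(66/5) = -8459

-8459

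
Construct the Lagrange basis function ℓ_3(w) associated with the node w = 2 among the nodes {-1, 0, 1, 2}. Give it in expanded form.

ℓ_3(w) = (w + 1)w(w - 1) / [(3)·(2)·(1)]
       = (w^3 - w) / (6)

ℓ_3(w) = (1/6)w^3 - (1/6)w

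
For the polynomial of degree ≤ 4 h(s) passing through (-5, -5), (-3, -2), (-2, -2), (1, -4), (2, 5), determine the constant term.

-223/42

Build the Lagrange basis polynomials:
L_0(s) = (s + 3)(s + 2)(s - 1)(s - 2) / [252] = (1/252)s^4 + (1/126)s^3 - (1/36)s^2 - (2/63)s + 1/21
L_1(s) = (s + 5)(s + 2)(s - 1)(s - 2) / [-40] = -(1/40)s^4 - (1/10)s^3 + (9/40)s^2 + (2/5)s - 1/2
L_2(s) = (s + 5)(s + 3)(s - 1)(s - 2) / [36] = (1/36)s^4 + (5/36)s^3 - (7/36)s^2 - (29/36)s + 5/6
L_3(s) = (s + 5)(s + 3)(s + 2)(s - 2) / [-72] = -(1/72)s^4 - (1/9)s^3 - (11/72)s^2 + (4/9)s + 5/6
L_4(s) = (s + 5)(s + 3)(s + 2)(s - 1) / [140] = (1/140)s^4 + (9/140)s^3 + (3/20)s^2 - (1/140)s - 3/14
h(s) = (-5)·L_0 + (-2)·L_1 + (-2)·L_2 + (-4)·L_3 + 5·L_4
Only the constant term is needed; take it from each L_i and combine:
(-5)·(1/21) + (-2)·(-1/2) + (-2)·(5/6) + (-4)·(5/6) + 5·(-3/14) = -223/42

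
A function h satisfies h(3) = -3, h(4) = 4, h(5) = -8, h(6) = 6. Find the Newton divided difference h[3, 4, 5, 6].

15/2

h[3,4] = (4 - (-3)) / (4 - 3) = 7
h[4,5] = (-8 - 4) / (5 - 4) = -12
h[5,6] = (6 - (-8)) / (6 - 5) = 14
h[3,4,5] = (-12 - 7) / (5 - 3) = -19/2
h[4,5,6] = (14 - (-12)) / (6 - 4) = 13
h[3,4,5,6] = (13 - (-19/2)) / (6 - 3) = 15/2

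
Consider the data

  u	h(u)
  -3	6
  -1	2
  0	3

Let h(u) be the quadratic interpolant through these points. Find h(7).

L_0(7) = (8)·(7)/[(-2)·(-3)] = 28/3
L_1(7) = (10)·(7)/[(2)·(-1)] = -35
L_2(7) = (10)·(8)/[(3)·(1)] = 80/3
Sum: 6·(28/3) + 2·(-35) + 3·(80/3) = 66

66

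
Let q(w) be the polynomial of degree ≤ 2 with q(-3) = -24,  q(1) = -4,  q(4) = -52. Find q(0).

Evaluate each Lagrange basis at w = 0:
L_0(0) = (-1)·(-4)/[(-4)·(-7)] = 1/7
L_1(0) = (3)·(-4)/[(4)·(-3)] = 1
L_2(0) = (3)·(-1)/[(7)·(3)] = -1/7
Sum: (-24)·(1/7) + (-4)·(1) + (-52)·(-1/7) = 0

0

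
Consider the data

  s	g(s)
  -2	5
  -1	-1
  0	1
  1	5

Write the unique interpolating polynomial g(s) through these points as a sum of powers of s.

g(s) = -s^3 + s^2 + 4s + 1

Newton's divided differences:
g[-2,-1] = (-1 - 5) / (-1 - (-2)) = -6
g[-1,0] = (1 - (-1)) / (0 - (-1)) = 2
g[0,1] = (5 - 1) / (1 - 0) = 4
g[-2,-1,0] = (2 - (-6)) / (0 - (-2)) = 4
g[-1,0,1] = (4 - 2) / (1 - (-1)) = 1
g[-2,-1,0,1] = (1 - 4) / (1 - (-2)) = -1
g(s) = 5 + (-6)·(s + 2) + 4·(s + 2)(s + 1) + (-1)·(s + 2)(s + 1)s
Expanding: g(s) = -s^3 + s^2 + 4s + 1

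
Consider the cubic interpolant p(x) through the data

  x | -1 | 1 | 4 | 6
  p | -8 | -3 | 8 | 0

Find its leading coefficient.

The leading coefficient equals the top divided difference p[-1,1,4,6].
p[-1,1] = (-3 - (-8)) / (1 - (-1)) = 5/2
p[1,4] = (8 - (-3)) / (4 - 1) = 11/3
p[4,6] = (0 - 8) / (6 - 4) = -4
p[-1,1,4] = (11/3 - 5/2) / (4 - (-1)) = 7/30
p[1,4,6] = (-4 - 11/3) / (6 - 1) = -23/15
p[-1,1,4,6] = (-23/15 - 7/30) / (6 - (-1)) = -53/210

-53/210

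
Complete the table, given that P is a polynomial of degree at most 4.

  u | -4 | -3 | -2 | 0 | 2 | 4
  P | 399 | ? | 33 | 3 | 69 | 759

The 5 known values determine P uniquely (degree ≤ 4).
Evaluate each Lagrange basis at u = -3:
L_0(-3) = (-1)·(-3)·(-5)·(-7)/[(-2)·(-4)·(-6)·(-8)] = 35/128
L_1(-3) = (1)·(-3)·(-5)·(-7)/[(2)·(-2)·(-4)·(-6)] = 35/32
L_2(-3) = (1)·(-1)·(-5)·(-7)/[(4)·(2)·(-2)·(-4)] = -35/64
L_3(-3) = (1)·(-1)·(-3)·(-7)/[(6)·(4)·(2)·(-2)] = 7/32
L_4(-3) = (1)·(-1)·(-3)·(-5)/[(8)·(6)·(4)·(2)] = -5/128
Sum: 399·(35/128) + 33·(35/32) + 3·(-35/64) + 69·(7/32) + 759·(-5/128) = 129

129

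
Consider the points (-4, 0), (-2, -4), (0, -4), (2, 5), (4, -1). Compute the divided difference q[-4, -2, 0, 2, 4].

-29/384

q[-4,-2] = (-4 - 0) / (-2 - (-4)) = -2
q[-2,0] = (-4 - (-4)) / (0 - (-2)) = 0
q[0,2] = (5 - (-4)) / (2 - 0) = 9/2
q[2,4] = (-1 - 5) / (4 - 2) = -3
q[-4,-2,0] = (0 - (-2)) / (0 - (-4)) = 1/2
q[-2,0,2] = (9/2 - 0) / (2 - (-2)) = 9/8
q[0,2,4] = (-3 - 9/2) / (4 - 0) = -15/8
q[-4,-2,0,2] = (9/8 - 1/2) / (2 - (-4)) = 5/48
q[-2,0,2,4] = (-15/8 - 9/8) / (4 - (-2)) = -1/2
q[-4,-2,0,2,4] = (-1/2 - 5/48) / (4 - (-4)) = -29/384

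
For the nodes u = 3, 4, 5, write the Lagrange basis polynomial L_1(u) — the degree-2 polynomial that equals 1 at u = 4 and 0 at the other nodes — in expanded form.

L_1(u) = (u - 3)(u - 5) / [(1)·(-1)]
       = (u^2 - 8u + 15) / (-1)

L_1(u) = -u^2 + 8u - 15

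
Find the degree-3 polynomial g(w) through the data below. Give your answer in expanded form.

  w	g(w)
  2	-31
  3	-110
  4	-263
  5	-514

L_0(w) = (w - 3)(w - 4)(w - 5) / [-6] = -(1/6)w^3 + 2w^2 - (47/6)w + 10
L_1(w) = (w - 2)(w - 4)(w - 5) / [2] = (1/2)w^3 - (11/2)w^2 + 19w - 20
L_2(w) = (w - 2)(w - 3)(w - 5) / [-2] = -(1/2)w^3 + 5w^2 - (31/2)w + 15
L_3(w) = (w - 2)(w - 3)(w - 4) / [6] = (1/6)w^3 - (3/2)w^2 + (13/3)w - 4
g(w) = (-31)·L_0 + (-110)·L_1 + (-263)·L_2 + (-514)·L_3
  (-31)·L_0(w) = (31/6)w^3 - 62w^2 + (1457/6)w - 310
  (-110)·L_1(w) = -55w^3 + 605w^2 - 2090w + 2200
  (-263)·L_2(w) = (263/2)w^3 - 1315w^2 + (8153/2)w - 3945
  (-514)·L_3(w) = -(257/3)w^3 + 771w^2 - (6682/3)w + 2056
Adding term by term: -4w^3 - w^2 + 2w + 1

g(w) = -4w^3 - w^2 + 2w + 1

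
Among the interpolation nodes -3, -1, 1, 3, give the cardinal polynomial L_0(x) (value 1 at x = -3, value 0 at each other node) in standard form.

L_0(x) = (x + 1)(x - 1)(x - 3) / [(-2)·(-4)·(-6)]
       = (x^3 - 3x^2 - x + 3) / (-48)

L_0(x) = -(1/48)x^3 + (1/16)x^2 + (1/48)x - 1/16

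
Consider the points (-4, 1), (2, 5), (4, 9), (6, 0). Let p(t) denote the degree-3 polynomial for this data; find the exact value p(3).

647/80

Evaluate each Lagrange basis at t = 3:
L_0(3) = (1)·(-1)·(-3)/[(-6)·(-8)·(-10)] = -1/160
L_1(3) = (7)·(-1)·(-3)/[(6)·(-2)·(-4)] = 7/16
L_2(3) = (7)·(1)·(-3)/[(8)·(2)·(-2)] = 21/32
L_3(3) = (7)·(1)·(-1)/[(10)·(4)·(2)] = -7/80
Sum: 1·(-1/160) + 5·(7/16) + 9·(21/32) + 0 = 647/80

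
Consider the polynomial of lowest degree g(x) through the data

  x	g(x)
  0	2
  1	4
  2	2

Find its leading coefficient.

The leading coefficient equals the top divided difference g[0,1,2].
g[0,1] = (4 - 2) / (1 - 0) = 2
g[1,2] = (2 - 4) / (2 - 1) = -2
g[0,1,2] = (-2 - 2) / (2 - 0) = -2

-2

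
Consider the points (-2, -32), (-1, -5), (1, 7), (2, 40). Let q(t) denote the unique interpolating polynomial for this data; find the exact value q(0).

0

Evaluate each Lagrange basis at t = 0:
L_0(0) = (1)·(-1)·(-2)/[(-1)·(-3)·(-4)] = -1/6
L_1(0) = (2)·(-1)·(-2)/[(1)·(-2)·(-3)] = 2/3
L_2(0) = (2)·(1)·(-2)/[(3)·(2)·(-1)] = 2/3
L_3(0) = (2)·(1)·(-1)/[(4)·(3)·(1)] = -1/6
Sum: (-32)·(-1/6) + (-5)·(2/3) + 7·(2/3) + 40·(-1/6) = 0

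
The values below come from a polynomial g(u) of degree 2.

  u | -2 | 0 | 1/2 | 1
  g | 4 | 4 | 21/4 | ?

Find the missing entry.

The 3 known values determine g uniquely (degree ≤ 2).
Evaluate each Lagrange basis at u = 1:
L_0(1) = (1)·(1/2)/[(-2)·(-5/2)] = 1/10
L_1(1) = (3)·(1/2)/[(2)·(-1/2)] = -3/2
L_2(1) = (3)·(1)/[(5/2)·(1/2)] = 12/5
Sum: 4·(1/10) + 4·(-3/2) + 21/4·(12/5) = 7

7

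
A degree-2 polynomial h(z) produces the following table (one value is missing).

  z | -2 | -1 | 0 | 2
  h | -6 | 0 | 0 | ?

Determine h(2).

The 3 known values determine h uniquely (degree ≤ 2).
Evaluate each Lagrange basis at z = 2:
L_0(2) = (3)·(2)/[(-1)·(-2)] = 3
L_1(2) = (4)·(2)/[(1)·(-1)] = -8
L_2(2) = (4)·(3)/[(2)·(1)] = 6
Sum: (-6)·(3) + 0 + 0 = -18

-18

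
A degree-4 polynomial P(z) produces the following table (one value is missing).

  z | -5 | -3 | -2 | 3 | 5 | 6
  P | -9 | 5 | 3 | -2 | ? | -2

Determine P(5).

562/297

The 5 known values determine P uniquely (degree ≤ 4).
Evaluate each Lagrange basis at z = 5:
L_0(5) = (8)·(7)·(2)·(-1)/[(-2)·(-3)·(-8)·(-11)] = -7/33
L_1(5) = (10)·(7)·(2)·(-1)/[(2)·(-1)·(-6)·(-9)] = 35/27
L_2(5) = (10)·(8)·(2)·(-1)/[(3)·(1)·(-5)·(-8)] = -4/3
L_3(5) = (10)·(8)·(7)·(-1)/[(8)·(6)·(5)·(-3)] = 7/9
L_4(5) = (10)·(8)·(7)·(2)/[(11)·(9)·(8)·(3)] = 140/297
Sum: (-9)·(-7/33) + 5·(35/27) + 3·(-4/3) + (-2)·(7/9) + (-2)·(140/297) = 562/297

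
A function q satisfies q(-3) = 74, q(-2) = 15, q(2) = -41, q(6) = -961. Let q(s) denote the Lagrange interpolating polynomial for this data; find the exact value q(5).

-566

Evaluate each Lagrange basis at s = 5:
L_0(5) = (7)·(3)·(-1)/[(-1)·(-5)·(-9)] = 7/15
L_1(5) = (8)·(3)·(-1)/[(1)·(-4)·(-8)] = -3/4
L_2(5) = (8)·(7)·(-1)/[(5)·(4)·(-4)] = 7/10
L_3(5) = (8)·(7)·(3)/[(9)·(8)·(4)] = 7/12
Sum: 74·(7/15) + 15·(-3/4) + (-41)·(7/10) + (-961)·(7/12) = -566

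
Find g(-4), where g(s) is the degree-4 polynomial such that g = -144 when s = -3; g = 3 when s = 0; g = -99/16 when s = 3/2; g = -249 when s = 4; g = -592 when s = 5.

Evaluate each Lagrange basis at s = -4:
L_0(-4) = (-4)·(-11/2)·(-8)·(-9)/[(-3)·(-9/2)·(-7)·(-8)] = 44/21
L_1(-4) = (-1)·(-11/2)·(-8)·(-9)/[(3)·(-3/2)·(-4)·(-5)] = -22/5
L_2(-4) = (-1)·(-4)·(-8)·(-9)/[(9/2)·(3/2)·(-5/2)·(-7/2)] = 512/105
L_3(-4) = (-1)·(-4)·(-11/2)·(-9)/[(7)·(4)·(5/2)·(-1)] = -99/35
L_4(-4) = (-1)·(-4)·(-11/2)·(-8)/[(8)·(5)·(7/2)·(1)] = 44/35
Sum: (-144)·(44/21) + 3·(-22/5) + (-99/16)·(512/105) + (-249)·(-99/35) + (-592)·(44/35) = -385

-385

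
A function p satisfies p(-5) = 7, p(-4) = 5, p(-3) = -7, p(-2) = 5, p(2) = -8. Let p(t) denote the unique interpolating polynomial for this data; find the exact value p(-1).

Evaluate each Lagrange basis at t = -1:
L_0(-1) = (3)·(2)·(1)·(-3)/[(-1)·(-2)·(-3)·(-7)] = -3/7
L_1(-1) = (4)·(2)·(1)·(-3)/[(1)·(-1)·(-2)·(-6)] = 2
L_2(-1) = (4)·(3)·(1)·(-3)/[(2)·(1)·(-1)·(-5)] = -18/5
L_3(-1) = (4)·(3)·(2)·(-3)/[(3)·(2)·(1)·(-4)] = 3
L_4(-1) = (4)·(3)·(2)·(1)/[(7)·(6)·(5)·(4)] = 1/35
Sum: 7·(-3/7) + 5·(2) + (-7)·(-18/5) + 5·(3) + (-8)·(1/35) = 1644/35

1644/35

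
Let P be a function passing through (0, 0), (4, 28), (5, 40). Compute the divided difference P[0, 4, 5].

1

P[0,4] = (28 - 0) / (4 - 0) = 7
P[4,5] = (40 - 28) / (5 - 4) = 12
P[0,4,5] = (12 - 7) / (5 - 0) = 1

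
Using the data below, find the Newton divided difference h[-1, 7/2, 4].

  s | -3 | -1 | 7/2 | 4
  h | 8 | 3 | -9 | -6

h[-1,7/2] = (-9 - 3) / (7/2 - (-1)) = -8/3
h[7/2,4] = (-6 - (-9)) / (4 - 7/2) = 6
h[-1,7/2,4] = (6 - (-8/3)) / (4 - (-1)) = 26/15

26/15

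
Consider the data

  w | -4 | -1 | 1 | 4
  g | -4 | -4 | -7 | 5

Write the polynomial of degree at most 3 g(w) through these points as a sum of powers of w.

Newton's divided differences:
g[-4,-1] = (-4 - (-4)) / (-1 - (-4)) = 0
g[-1,1] = (-7 - (-4)) / (1 - (-1)) = -3/2
g[1,4] = (5 - (-7)) / (4 - 1) = 4
g[-4,-1,1] = (-3/2 - 0) / (1 - (-4)) = -3/10
g[-1,1,4] = (4 - (-3/2)) / (4 - (-1)) = 11/10
g[-4,-1,1,4] = (11/10 - (-3/10)) / (4 - (-4)) = 7/40
g(w) = -4 + (-3/10)·(w + 4)(w + 1) + (7/40)·(w + 4)(w + 1)(w - 1)
Expanding: g(w) = (7/40)w^3 + (2/5)w^2 - (67/40)w - 59/10

g(w) = (7/40)w^3 + (2/5)w^2 - (67/40)w - 59/10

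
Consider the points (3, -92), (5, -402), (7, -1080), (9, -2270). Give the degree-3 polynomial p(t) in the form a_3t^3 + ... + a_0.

p(t) = -3t^3 - t^2 - 2

L_0(t) = (t - 5)(t - 7)(t - 9) / [-48] = -(1/48)t^3 + (7/16)t^2 - (143/48)t + 105/16
L_1(t) = (t - 3)(t - 7)(t - 9) / [16] = (1/16)t^3 - (19/16)t^2 + (111/16)t - 189/16
L_2(t) = (t - 3)(t - 5)(t - 9) / [-16] = -(1/16)t^3 + (17/16)t^2 - (87/16)t + 135/16
L_3(t) = (t - 3)(t - 5)(t - 7) / [48] = (1/48)t^3 - (5/16)t^2 + (71/48)t - 35/16
p(t) = (-92)·L_0 + (-402)·L_1 + (-1080)·L_2 + (-2270)·L_3
  (-92)·L_0(t) = (23/12)t^3 - (161/4)t^2 + (3289/12)t - 2415/4
  (-402)·L_1(t) = -(201/8)t^3 + (3819/8)t^2 - (22311/8)t + 37989/8
  (-1080)·L_2(t) = (135/2)t^3 - (2295/2)t^2 + (11745/2)t - 18225/2
  (-2270)·L_3(t) = -(1135/24)t^3 + (5675/8)t^2 - (80585/24)t + 39725/8
Adding term by term: -3t^3 - t^2 - 2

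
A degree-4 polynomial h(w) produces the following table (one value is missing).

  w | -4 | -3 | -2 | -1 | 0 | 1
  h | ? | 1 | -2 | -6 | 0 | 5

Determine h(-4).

-30

The 5 known values determine h uniquely (degree ≤ 4).
L_0(-4) = (-2)·(-3)·(-4)·(-5)/[(-1)·(-2)·(-3)·(-4)] = 5
L_1(-4) = (-1)·(-3)·(-4)·(-5)/[(1)·(-1)·(-2)·(-3)] = -10
L_2(-4) = (-1)·(-2)·(-4)·(-5)/[(2)·(1)·(-1)·(-2)] = 10
L_3(-4) = (-1)·(-2)·(-3)·(-5)/[(3)·(2)·(1)·(-1)] = -5
L_4(-4) = (-1)·(-2)·(-3)·(-4)/[(4)·(3)·(2)·(1)] = 1
Sum: 1·(5) + (-2)·(-10) + (-6)·(10) + 0 + 5·(1) = -30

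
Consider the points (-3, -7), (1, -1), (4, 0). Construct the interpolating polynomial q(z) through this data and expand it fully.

Build the Lagrange basis polynomials:
L_0(z) = (z - 1)(z - 4) / [28] = (1/28)z^2 - (5/28)z + 1/7
L_1(z) = (z + 3)(z - 4) / [-12] = -(1/12)z^2 + (1/12)z + 1
L_2(z) = (z + 3)(z - 1) / [21] = (1/21)z^2 + (2/21)z - 1/7
q(z) = (-7)·L_0 + (-1)·L_1 + 0·L_2
  (-7)·L_0(z) = -(1/4)z^2 + (5/4)z - 1
  (-1)·L_1(z) = (1/12)z^2 - (1/12)z - 1
  0·L_2(z) = 0
Adding term by term: -(1/6)z^2 + (7/6)z - 2

q(z) = -(1/6)z^2 + (7/6)z - 2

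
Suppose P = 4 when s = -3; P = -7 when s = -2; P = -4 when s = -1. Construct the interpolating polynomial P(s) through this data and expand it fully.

P(s) = 7s^2 + 24s + 13

Newton's divided differences:
P[-3,-2] = (-7 - 4) / (-2 - (-3)) = -11
P[-2,-1] = (-4 - (-7)) / (-1 - (-2)) = 3
P[-3,-2,-1] = (3 - (-11)) / (-1 - (-3)) = 7
P(s) = 4 + (-11)·(s + 3) + 7·(s + 3)(s + 2)
Expanding: P(s) = 7s^2 + 24s + 13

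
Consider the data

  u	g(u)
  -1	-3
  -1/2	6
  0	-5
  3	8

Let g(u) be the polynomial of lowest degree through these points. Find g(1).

-719/14

L_0(1) = (3/2)·(1)·(-2)/[(-1/2)·(-1)·(-4)] = 3/2
L_1(1) = (2)·(1)·(-2)/[(1/2)·(-1/2)·(-7/2)] = -32/7
L_2(1) = (2)·(3/2)·(-2)/[(1)·(1/2)·(-3)] = 4
L_3(1) = (2)·(3/2)·(1)/[(4)·(7/2)·(3)] = 1/14
Sum: (-3)·(3/2) + 6·(-32/7) + (-5)·(4) + 8·(1/14) = -719/14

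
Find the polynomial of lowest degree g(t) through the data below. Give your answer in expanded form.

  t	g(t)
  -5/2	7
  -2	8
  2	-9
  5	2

Build the Lagrange basis polynomials:
L_0(t) = (t + 2)(t - 2)(t - 5) / [-135/8] = -(8/135)t^3 + (8/27)t^2 + (32/135)t - 32/27
L_1(t) = (t + 5/2)(t - 2)(t - 5) / [14] = (1/14)t^3 - (9/28)t^2 - (15/28)t + 25/14
L_2(t) = (t + 5/2)(t + 2)(t - 5) / [-54] = -(1/54)t^3 + (1/108)t^2 + (35/108)t + 25/54
L_3(t) = (t + 5/2)(t + 2)(t - 2) / [315/2] = (2/315)t^3 + (1/63)t^2 - (8/315)t - 4/63
g(t) = 7·L_0 + 8·L_1 + (-9)·L_2 + 2·L_3
  7·L_0(t) = -(56/135)t^3 + (56/27)t^2 + (224/135)t - 224/27
  8·L_1(t) = (4/7)t^3 - (18/7)t^2 - (30/7)t + 100/7
  (-9)·L_2(t) = (1/6)t^3 - (1/12)t^2 - (35/12)t - 25/6
  2·L_3(t) = (4/315)t^3 + (2/63)t^2 - (16/315)t - 8/63
Adding term by term: (127/378)t^3 - (415/756)t^2 - (4229/756)t + 641/378

g(t) = (127/378)t^3 - (415/756)t^2 - (4229/756)t + 641/378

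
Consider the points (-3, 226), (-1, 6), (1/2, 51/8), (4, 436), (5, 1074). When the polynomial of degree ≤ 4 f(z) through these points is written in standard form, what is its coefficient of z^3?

Build the Lagrange basis polynomials:
L_0(z) = (z + 1)(z - 1/2)(z - 4)(z - 5) / [392] = (1/392)z^4 - (17/784)z^3 + (15/392)z^2 + (29/784)z - 5/196
L_1(z) = (z + 3)(z - 1/2)(z - 4)(z - 5) / [-90] = -(1/90)z^4 + (13/180)z^3 + (2/45)z^2 - (127/180)z + 1/3
L_2(z) = (z + 3)(z + 1)(z - 4)(z - 5) / [1323/16] = (16/1323)z^4 - (80/1323)z^3 - (208/1323)z^2 + (848/1323)z + 320/441
L_3(z) = (z + 3)(z + 1)(z - 1/2)(z - 5) / [-245/2] = -(2/245)z^4 + (3/245)z^3 + (33/245)z^2 + (13/245)z - 3/49
L_4(z) = (z + 3)(z + 1)(z - 1/2)(z - 4) / [216] = (1/216)z^4 - (1/432)z^3 - (13/216)z^2 - (11/432)z + 1/36
f(z) = 226·L_0 + 6·L_1 + (51/8)·L_2 + 436·L_3 + 1074·L_4
Only the coefficient of z^3 is needed; take it from each L_i and combine:
226·(-17/784) + 6·(13/180) + (51/8)·(-80/1323) + 436·(3/245) + 1074·(-1/432) = -2

-2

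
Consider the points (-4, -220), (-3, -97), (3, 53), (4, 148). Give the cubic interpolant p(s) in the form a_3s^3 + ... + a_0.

p(s) = 3s^3 - 2s^2 - 2s - 4

Build the Lagrange basis polynomials:
L_0(s) = (s + 3)(s - 3)(s - 4) / [-56] = -(1/56)s^3 + (1/14)s^2 + (9/56)s - 9/14
L_1(s) = (s + 4)(s - 3)(s - 4) / [42] = (1/42)s^3 - (1/14)s^2 - (8/21)s + 8/7
L_2(s) = (s + 4)(s + 3)(s - 4) / [-42] = -(1/42)s^3 - (1/14)s^2 + (8/21)s + 8/7
L_3(s) = (s + 4)(s + 3)(s - 3) / [56] = (1/56)s^3 + (1/14)s^2 - (9/56)s - 9/14
p(s) = (-220)·L_0 + (-97)·L_1 + 53·L_2 + 148·L_3
  (-220)·L_0(s) = (55/14)s^3 - (110/7)s^2 - (495/14)s + 990/7
  (-97)·L_1(s) = -(97/42)s^3 + (97/14)s^2 + (776/21)s - 776/7
  53·L_2(s) = -(53/42)s^3 - (53/14)s^2 + (424/21)s + 424/7
  148·L_3(s) = (37/14)s^3 + (74/7)s^2 - (333/14)s - 666/7
Adding term by term: 3s^3 - 2s^2 - 2s - 4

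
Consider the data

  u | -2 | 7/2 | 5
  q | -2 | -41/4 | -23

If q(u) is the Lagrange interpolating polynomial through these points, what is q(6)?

Evaluate each Lagrange basis at u = 6:
L_0(6) = (5/2)·(1)/[(-11/2)·(-7)] = 5/77
L_1(6) = (8)·(1)/[(11/2)·(-3/2)] = -32/33
L_2(6) = (8)·(5/2)/[(7)·(3/2)] = 40/21
Sum: (-2)·(5/77) + (-41/4)·(-32/33) + (-23)·(40/21) = -34

-34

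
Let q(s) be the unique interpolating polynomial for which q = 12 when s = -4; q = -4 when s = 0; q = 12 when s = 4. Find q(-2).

Evaluate each Lagrange basis at s = -2:
L_0(-2) = (-2)·(-6)/[(-4)·(-8)] = 3/8
L_1(-2) = (2)·(-6)/[(4)·(-4)] = 3/4
L_2(-2) = (2)·(-2)/[(8)·(4)] = -1/8
Sum: 12·(3/8) + (-4)·(3/4) + 12·(-1/8) = 0

0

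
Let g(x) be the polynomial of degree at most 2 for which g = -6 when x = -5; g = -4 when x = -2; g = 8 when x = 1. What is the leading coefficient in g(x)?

The leading coefficient equals the top divided difference g[-5,-2,1].
g[-5,-2] = (-4 - (-6)) / (-2 - (-5)) = 2/3
g[-2,1] = (8 - (-4)) / (1 - (-2)) = 4
g[-5,-2,1] = (4 - 2/3) / (1 - (-5)) = 5/9

5/9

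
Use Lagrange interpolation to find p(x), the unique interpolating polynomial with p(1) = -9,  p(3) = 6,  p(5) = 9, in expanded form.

Build the Lagrange basis polynomials:
L_0(x) = (x - 3)(x - 5) / [8] = (1/8)x^2 - x + 15/8
L_1(x) = (x - 1)(x - 5) / [-4] = -(1/4)x^2 + (3/2)x - 5/4
L_2(x) = (x - 1)(x - 3) / [8] = (1/8)x^2 - (1/2)x + 3/8
p(x) = (-9)·L_0 + 6·L_1 + 9·L_2
  (-9)·L_0(x) = -(9/8)x^2 + 9x - 135/8
  6·L_1(x) = -(3/2)x^2 + 9x - 15/2
  9·L_2(x) = (9/8)x^2 - (9/2)x + 27/8
Adding term by term: -(3/2)x^2 + (27/2)x - 21

p(x) = -(3/2)x^2 + (27/2)x - 21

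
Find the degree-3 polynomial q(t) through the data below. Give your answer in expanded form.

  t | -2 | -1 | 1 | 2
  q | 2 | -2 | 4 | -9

q(t) = -(23/12)t^3 - (3/2)t^2 + (59/12)t + 5/2

Newton's divided differences:
q[-2,-1] = (-2 - 2) / (-1 - (-2)) = -4
q[-1,1] = (4 - (-2)) / (1 - (-1)) = 3
q[1,2] = (-9 - 4) / (2 - 1) = -13
q[-2,-1,1] = (3 - (-4)) / (1 - (-2)) = 7/3
q[-1,1,2] = (-13 - 3) / (2 - (-1)) = -16/3
q[-2,-1,1,2] = (-16/3 - 7/3) / (2 - (-2)) = -23/12
q(t) = 2 + (-4)·(t + 2) + (7/3)·(t + 2)(t + 1) + (-23/12)·(t + 2)(t + 1)(t - 1)
Expanding: q(t) = -(23/12)t^3 - (3/2)t^2 + (59/12)t + 5/2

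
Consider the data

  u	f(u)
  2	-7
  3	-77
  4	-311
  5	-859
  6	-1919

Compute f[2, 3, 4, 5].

f[2,3] = (-77 - (-7)) / (3 - 2) = -70
f[3,4] = (-311 - (-77)) / (4 - 3) = -234
f[4,5] = (-859 - (-311)) / (5 - 4) = -548
f[2,3,4] = (-234 - (-70)) / (4 - 2) = -82
f[3,4,5] = (-548 - (-234)) / (5 - 3) = -157
f[2,3,4,5] = (-157 - (-82)) / (5 - 2) = -25

-25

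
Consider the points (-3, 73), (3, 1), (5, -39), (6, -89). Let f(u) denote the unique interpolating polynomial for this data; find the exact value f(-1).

9

Using Newton's divided-difference form:
f[-3,3] = (1 - 73) / (3 - (-3)) = -12
f[3,5] = (-39 - 1) / (5 - 3) = -20
f[5,6] = (-89 - (-39)) / (6 - 5) = -50
f[-3,3,5] = (-20 - (-12)) / (5 - (-3)) = -1
f[3,5,6] = (-50 - (-20)) / (6 - 3) = -10
f[-3,3,5,6] = (-10 - (-1)) / (6 - (-3)) = -1
f(-1) = 73 + (-12)·(2) + (-1)·(2)·(-4) + (-1)·(2)·(-4)·(-6) = 9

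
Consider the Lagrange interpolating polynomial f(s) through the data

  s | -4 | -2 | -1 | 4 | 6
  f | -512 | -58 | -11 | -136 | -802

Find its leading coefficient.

-1

The leading coefficient equals the top divided difference f[-4,-2,-1,4,6].
f[-4,-2] = (-58 - (-512)) / (-2 - (-4)) = 227
f[-2,-1] = (-11 - (-58)) / (-1 - (-2)) = 47
f[-1,4] = (-136 - (-11)) / (4 - (-1)) = -25
f[4,6] = (-802 - (-136)) / (6 - 4) = -333
f[-4,-2,-1] = (47 - 227) / (-1 - (-4)) = -60
f[-2,-1,4] = (-25 - 47) / (4 - (-2)) = -12
f[-1,4,6] = (-333 - (-25)) / (6 - (-1)) = -44
f[-4,-2,-1,4] = (-12 - (-60)) / (4 - (-4)) = 6
f[-2,-1,4,6] = (-44 - (-12)) / (6 - (-2)) = -4
f[-4,-2,-1,4,6] = (-4 - 6) / (6 - (-4)) = -1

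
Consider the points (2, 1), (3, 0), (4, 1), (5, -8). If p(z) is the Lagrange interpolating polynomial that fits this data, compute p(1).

Evaluate each Lagrange basis at z = 1:
L_0(1) = (-2)·(-3)·(-4)/[(-1)·(-2)·(-3)] = 4
L_1(1) = (-1)·(-3)·(-4)/[(1)·(-1)·(-2)] = -6
L_2(1) = (-1)·(-2)·(-4)/[(2)·(1)·(-1)] = 4
L_3(1) = (-1)·(-2)·(-3)/[(3)·(2)·(1)] = -1
Sum: 1·(4) + 0 + 1·(4) + (-8)·(-1) = 16

16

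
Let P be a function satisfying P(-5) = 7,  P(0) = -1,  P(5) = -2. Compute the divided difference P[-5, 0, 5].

7/50

P[-5,0] = (-1 - 7) / (0 - (-5)) = -8/5
P[0,5] = (-2 - (-1)) / (5 - 0) = -1/5
P[-5,0,5] = (-1/5 - (-8/5)) / (5 - (-5)) = 7/50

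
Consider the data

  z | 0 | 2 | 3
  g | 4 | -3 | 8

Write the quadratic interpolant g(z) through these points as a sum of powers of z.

Newton's divided differences:
g[0,2] = (-3 - 4) / (2 - 0) = -7/2
g[2,3] = (8 - (-3)) / (3 - 2) = 11
g[0,2,3] = (11 - (-7/2)) / (3 - 0) = 29/6
g(z) = 4 + (-7/2)·z + (29/6)·z(z - 2)
Expanding: g(z) = (29/6)z^2 - (79/6)z + 4

g(z) = (29/6)z^2 - (79/6)z + 4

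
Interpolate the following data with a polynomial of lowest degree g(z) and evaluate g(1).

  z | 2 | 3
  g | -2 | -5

L_0(1) = (-2)/[(-1)] = 2
L_1(1) = (-1)/[(1)] = -1
Sum: (-2)·(2) + (-5)·(-1) = 1

1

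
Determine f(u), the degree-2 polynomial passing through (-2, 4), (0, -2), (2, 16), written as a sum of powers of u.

Build the Lagrange basis polynomials:
L_0(u) = u(u - 2) / [8] = (1/8)u^2 - (1/4)u
L_1(u) = (u + 2)(u - 2) / [-4] = -(1/4)u^2 + 1
L_2(u) = (u + 2)u / [8] = (1/8)u^2 + (1/4)u
f(u) = 4·L_0 + (-2)·L_1 + 16·L_2
  4·L_0(u) = (1/2)u^2 - u
  (-2)·L_1(u) = (1/2)u^2 - 2
  16·L_2(u) = 2u^2 + 4u
Adding term by term: 3u^2 + 3u - 2

f(u) = 3u^2 + 3u - 2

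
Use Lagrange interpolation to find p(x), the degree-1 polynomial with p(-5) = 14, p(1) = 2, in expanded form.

Build the Lagrange basis polynomials:
L_0(x) = (x - 1) / [-6] = -(1/6)x + 1/6
L_1(x) = (x + 5) / [6] = (1/6)x + 5/6
p(x) = 14·L_0 + 2·L_1
  14·L_0(x) = -(7/3)x + 7/3
  2·L_1(x) = (1/3)x + 5/3
Adding term by term: -2x + 4

p(x) = -2x + 4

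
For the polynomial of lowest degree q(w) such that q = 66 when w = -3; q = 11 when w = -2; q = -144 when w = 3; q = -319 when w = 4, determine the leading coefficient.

The leading coefficient equals the top divided difference q[-3,-2,3,4].
q[-3,-2] = (11 - 66) / (-2 - (-3)) = -55
q[-2,3] = (-144 - 11) / (3 - (-2)) = -31
q[3,4] = (-319 - (-144)) / (4 - 3) = -175
q[-3,-2,3] = (-31 - (-55)) / (3 - (-3)) = 4
q[-2,3,4] = (-175 - (-31)) / (4 - (-2)) = -24
q[-3,-2,3,4] = (-24 - 4) / (4 - (-3)) = -4

-4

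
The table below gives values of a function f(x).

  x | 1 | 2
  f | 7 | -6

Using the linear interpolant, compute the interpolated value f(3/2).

1/2

L_0(3/2) = (-1/2)/[(-1)] = 1/2
L_1(3/2) = (1/2)/[(1)] = 1/2
Sum: 7·(1/2) + (-6)·(1/2) = 1/2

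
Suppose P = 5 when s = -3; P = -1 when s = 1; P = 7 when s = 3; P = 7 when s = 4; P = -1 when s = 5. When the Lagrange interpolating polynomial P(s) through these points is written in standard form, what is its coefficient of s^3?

Build the Lagrange basis polynomials:
L_0(s) = (s - 1)(s - 3)(s - 4)(s - 5) / [1344] = (1/1344)s^4 - (13/1344)s^3 + (59/1344)s^2 - (107/1344)s + 5/112
L_1(s) = (s + 3)(s - 3)(s - 4)(s - 5) / [-96] = -(1/96)s^4 + (3/32)s^3 - (11/96)s^2 - (27/32)s + 15/8
L_2(s) = (s + 3)(s - 1)(s - 4)(s - 5) / [24] = (1/24)s^4 - (7/24)s^3 - (1/24)s^2 + (67/24)s - 5/2
L_3(s) = (s + 3)(s - 1)(s - 3)(s - 5) / [-21] = -(1/21)s^4 + (2/7)s^3 + (4/21)s^2 - (18/7)s + 15/7
L_4(s) = (s + 3)(s - 1)(s - 3)(s - 4) / [64] = (1/64)s^4 - (5/64)s^3 - (5/64)s^2 + (45/64)s - 9/16
P(s) = 5·L_0 + (-1)·L_1 + 7·L_2 + 7·L_3 + (-1)·L_4
Only the coefficient of s^3 is needed; take it from each L_i and combine:
5·(-13/1344) + (-1)·(3/32) + 7·(-7/24) + 7·(2/7) + (-1)·(-5/64) = -71/672

-71/672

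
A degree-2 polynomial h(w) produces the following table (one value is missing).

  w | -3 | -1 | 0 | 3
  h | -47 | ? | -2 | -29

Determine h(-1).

The 3 known values determine h uniquely (degree ≤ 2).
Evaluate each Lagrange basis at w = -1:
L_0(-1) = (-1)·(-4)/[(-3)·(-6)] = 2/9
L_1(-1) = (2)·(-4)/[(3)·(-3)] = 8/9
L_2(-1) = (2)·(-1)/[(6)·(3)] = -1/9
Sum: (-47)·(2/9) + (-2)·(8/9) + (-29)·(-1/9) = -9

-9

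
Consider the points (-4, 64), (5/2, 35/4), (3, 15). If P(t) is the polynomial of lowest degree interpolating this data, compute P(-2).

20

Evaluate each Lagrange basis at t = -2:
L_0(-2) = (-9/2)·(-5)/[(-13/2)·(-7)] = 45/91
L_1(-2) = (2)·(-5)/[(13/2)·(-1/2)] = 40/13
L_2(-2) = (2)·(-9/2)/[(7)·(1/2)] = -18/7
Sum: 64·(45/91) + 35/4·(40/13) + 15·(-18/7) = 20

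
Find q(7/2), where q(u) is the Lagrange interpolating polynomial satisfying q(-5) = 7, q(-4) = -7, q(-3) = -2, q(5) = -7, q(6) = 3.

18743/2816

Evaluate each Lagrange basis at u = 7/2:
L_0(7/2) = (15/2)·(13/2)·(-3/2)·(-5/2)/[(-1)·(-2)·(-10)·(-11)] = 585/704
L_1(7/2) = (17/2)·(13/2)·(-3/2)·(-5/2)/[(1)·(-1)·(-9)·(-10)] = -221/96
L_2(7/2) = (17/2)·(15/2)·(-3/2)·(-5/2)/[(2)·(1)·(-8)·(-9)] = 425/256
L_3(7/2) = (17/2)·(15/2)·(13/2)·(-5/2)/[(10)·(9)·(8)·(-1)] = 1105/768
L_4(7/2) = (17/2)·(15/2)·(13/2)·(-3/2)/[(11)·(10)·(9)·(1)] = -221/352
Sum: 7·(585/704) + (-7)·(-221/96) + (-2)·(425/256) + (-7)·(1105/768) + 3·(-221/352) = 18743/2816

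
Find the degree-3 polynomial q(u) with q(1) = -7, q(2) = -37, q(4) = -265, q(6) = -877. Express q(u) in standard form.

q(u) = -4u^3 - 2u - 1

Newton's divided differences:
q[1,2] = (-37 - (-7)) / (2 - 1) = -30
q[2,4] = (-265 - (-37)) / (4 - 2) = -114
q[4,6] = (-877 - (-265)) / (6 - 4) = -306
q[1,2,4] = (-114 - (-30)) / (4 - 1) = -28
q[2,4,6] = (-306 - (-114)) / (6 - 2) = -48
q[1,2,4,6] = (-48 - (-28)) / (6 - 1) = -4
q(u) = -7 + (-30)·(u - 1) + (-28)·(u - 1)(u - 2) + (-4)·(u - 1)(u - 2)(u - 4)
Expanding: q(u) = -4u^3 - 2u - 1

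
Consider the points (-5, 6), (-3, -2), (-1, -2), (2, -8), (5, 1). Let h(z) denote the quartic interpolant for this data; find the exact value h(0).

Using Newton's divided-difference form:
h[-5,-3] = (-2 - 6) / (-3 - (-5)) = -4
h[-3,-1] = (-2 - (-2)) / (-1 - (-3)) = 0
h[-1,2] = (-8 - (-2)) / (2 - (-1)) = -2
h[2,5] = (1 - (-8)) / (5 - 2) = 3
h[-5,-3,-1] = (0 - (-4)) / (-1 - (-5)) = 1
h[-3,-1,2] = (-2 - 0) / (2 - (-3)) = -2/5
h[-1,2,5] = (3 - (-2)) / (5 - (-1)) = 5/6
h[-5,-3,-1,2] = (-2/5 - 1) / (2 - (-5)) = -1/5
h[-3,-1,2,5] = (5/6 - (-2/5)) / (5 - (-3)) = 37/240
h[-5,-3,-1,2,5] = (37/240 - (-1/5)) / (5 - (-5)) = 17/480
h(0) = 6 + (-4)·(5) + 1·(5)·(3) + (-1/5)·(5)·(3)·(1) + (17/480)·(5)·(3)·(1)·(-2) = -49/16

-49/16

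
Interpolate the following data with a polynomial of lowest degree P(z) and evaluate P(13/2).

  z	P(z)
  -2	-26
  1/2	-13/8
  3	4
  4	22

Evaluate each Lagrange basis at z = 13/2:
L_0(13/2) = (6)·(7/2)·(5/2)/[(-5/2)·(-5)·(-6)] = -7/10
L_1(13/2) = (17/2)·(7/2)·(5/2)/[(5/2)·(-5/2)·(-7/2)] = 17/5
L_2(13/2) = (17/2)·(6)·(5/2)/[(5)·(5/2)·(-1)] = -51/5
L_3(13/2) = (17/2)·(6)·(7/2)/[(6)·(7/2)·(1)] = 17/2
Sum: (-26)·(-7/10) + (-13/8)·(17/5) + 4·(-51/5) + 22·(17/2) = 1271/8

1271/8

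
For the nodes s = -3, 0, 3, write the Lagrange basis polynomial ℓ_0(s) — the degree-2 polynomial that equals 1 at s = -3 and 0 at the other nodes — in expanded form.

ℓ_0(s) = s(s - 3) / [(-3)·(-6)]
       = (s^2 - 3s) / (18)

ℓ_0(s) = (1/18)s^2 - (1/6)s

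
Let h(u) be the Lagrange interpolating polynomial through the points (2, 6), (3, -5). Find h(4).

Evaluate each Lagrange basis at u = 4:
L_0(4) = (1)/[(-1)] = -1
L_1(4) = (2)/[(1)] = 2
Sum: 6·(-1) + (-5)·(2) = -16

-16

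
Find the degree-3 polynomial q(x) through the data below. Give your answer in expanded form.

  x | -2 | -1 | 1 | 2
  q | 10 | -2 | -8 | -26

Build the Lagrange basis polynomials:
L_0(x) = (x + 1)(x - 1)(x - 2) / [-12] = -(1/12)x^3 + (1/6)x^2 + (1/12)x - 1/6
L_1(x) = (x + 2)(x - 1)(x - 2) / [6] = (1/6)x^3 - (1/6)x^2 - (2/3)x + 2/3
L_2(x) = (x + 2)(x + 1)(x - 2) / [-6] = -(1/6)x^3 - (1/6)x^2 + (2/3)x + 2/3
L_3(x) = (x + 2)(x + 1)(x - 1) / [12] = (1/12)x^3 + (1/6)x^2 - (1/12)x - 1/6
q(x) = 10·L_0 + (-2)·L_1 + (-8)·L_2 + (-26)·L_3
  10·L_0(x) = -(5/6)x^3 + (5/3)x^2 + (5/6)x - 5/3
  (-2)·L_1(x) = -(1/3)x^3 + (1/3)x^2 + (4/3)x - 4/3
  (-8)·L_2(x) = (4/3)x^3 + (4/3)x^2 - (16/3)x - 16/3
  (-26)·L_3(x) = -(13/6)x^3 - (13/3)x^2 + (13/6)x + 13/3
Adding term by term: -2x^3 - x^2 - x - 4

q(x) = -2x^3 - x^2 - x - 4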